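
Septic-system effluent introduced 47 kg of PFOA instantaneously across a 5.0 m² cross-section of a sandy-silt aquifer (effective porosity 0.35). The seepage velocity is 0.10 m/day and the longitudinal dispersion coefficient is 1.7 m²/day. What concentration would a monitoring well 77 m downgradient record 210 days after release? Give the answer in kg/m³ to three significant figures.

0.0446 kg/m³

For an instantaneous plane source, C(x,t) = M/(n_e·A·√(4πDt)) · exp(−(x−vt)²/(4Dt)), with n_e·A the pore (flow) area.
Plume center vt = 0.10 × 210 = 21 m, so the well at 77 m is 56 m downgradient of the peak.
√(4πDt) = 66.98 m, giving peak height M/(n_e·A·√(4πDt)) = 47/(0.35 × 5.0 × 66.98) = 0.4010 kg/m³.
(x−vt)²/(4Dt) = (56)²/(4 × 1.7 × 210) = 2.196; exp(−2.196) = 0.1112.
C = 0.4010 × 0.1112 = 0.0446 kg/m³.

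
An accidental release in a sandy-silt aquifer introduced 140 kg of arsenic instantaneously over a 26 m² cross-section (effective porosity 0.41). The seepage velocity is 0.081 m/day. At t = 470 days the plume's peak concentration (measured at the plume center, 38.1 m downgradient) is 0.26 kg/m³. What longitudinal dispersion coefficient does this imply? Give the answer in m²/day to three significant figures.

0.432 m²/day

At the plume center C_max = M/(n_e·A·√(4πDt)), so D = M²/(4πt·(n_e·A·C_max)²).
n_e·A·C_max = 0.41 × 26 × 0.26 = 2.772 kg/m.
D = 140²/(4π × 470 × 2.772²) = 0.432 m²/day.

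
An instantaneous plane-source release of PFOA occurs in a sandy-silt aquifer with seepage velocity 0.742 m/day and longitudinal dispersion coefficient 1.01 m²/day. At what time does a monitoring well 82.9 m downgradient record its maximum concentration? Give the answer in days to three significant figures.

110 days

For the 1D instantaneous-source solution, setting ∂C/∂t = 0 at fixed x gives v²t² + 2Dt − x² = 0, so t = (√(D² + v²x²) − D)/v².
√(D² + v²x²) = √(1.01² + 0.742² × 82.9²) = 61.52; v² = 0.550564.
t = (61.52 − 1.01)/0.550564 = 110 days (vs. the pure-advection estimate x/v = 112 d).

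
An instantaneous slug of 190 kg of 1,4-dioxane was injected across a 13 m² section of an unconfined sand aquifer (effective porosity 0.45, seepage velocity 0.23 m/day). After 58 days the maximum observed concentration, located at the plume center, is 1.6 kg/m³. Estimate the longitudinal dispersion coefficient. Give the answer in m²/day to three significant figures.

At the plume center C_max = M/(n_e·A·√(4πDt)), so D = M²/(4πt·(n_e·A·C_max)²).
n_e·A·C_max = 0.45 × 13 × 1.6 = 9.360 kg/m.
D = 190²/(4π × 58 × 9.360²) = 0.565 m²/day.

0.565 m²/day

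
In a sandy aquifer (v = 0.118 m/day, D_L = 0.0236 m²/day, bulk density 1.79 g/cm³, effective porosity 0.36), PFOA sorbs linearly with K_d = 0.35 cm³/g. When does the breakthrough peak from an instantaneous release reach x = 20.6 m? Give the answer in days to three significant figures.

Retardation factor R = 1 + ρ_b·K_d/n = 1 + 1.79 × 0.35/0.36 = 2.740.
Sorption retards both mechanisms: v_R = v/R = 0.04307 m/day, D_R = D/R = 0.008613 m²/day.
Peak time from v_R²t² + 2D_R t − x² = 0: t = (√(D_R² + v_R²x²) − D_R)/v_R².
√(D_R² + v_R²x²) = √(0.008613² + 0.04307² × 20.6²) = 0.8873; v_R² = 0.001855.
t = (0.8873 − 0.008613)/0.001855 = 474 days.

474 days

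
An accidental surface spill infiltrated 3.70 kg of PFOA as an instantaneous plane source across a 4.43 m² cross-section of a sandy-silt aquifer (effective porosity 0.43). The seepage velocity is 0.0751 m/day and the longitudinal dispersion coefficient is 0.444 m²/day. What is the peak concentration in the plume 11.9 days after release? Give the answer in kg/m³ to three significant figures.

0.238 kg/m³

The peak of an instantaneous 1D plume sits at x = vt; there the Gaussian factor is 1 and C_max = M/(n_e·A·√(4πDt)), where n_e·A is the pore area the mass is dissolved in.
√(4πDt) = √(4π × 0.444 × 11.9) = 8.148 m, so C_max = 3.70/(0.43 × 4.43 × 8.148) = 0.238 kg/m³.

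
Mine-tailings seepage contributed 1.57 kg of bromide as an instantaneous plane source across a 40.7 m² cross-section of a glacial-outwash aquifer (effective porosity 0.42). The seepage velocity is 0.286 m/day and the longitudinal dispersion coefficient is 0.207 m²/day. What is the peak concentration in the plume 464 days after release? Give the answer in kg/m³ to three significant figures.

The peak of an instantaneous 1D plume sits at x = vt; there the Gaussian factor is 1 and C_max = M/(n_e·A·√(4πDt)), where n_e·A is the pore area the mass is dissolved in.
√(4πDt) = √(4π × 0.207 × 464) = 34.74 m, so C_max = 1.57/(0.42 × 40.7 × 34.74) = 0.00264 kg/m³.

0.00264 kg/m³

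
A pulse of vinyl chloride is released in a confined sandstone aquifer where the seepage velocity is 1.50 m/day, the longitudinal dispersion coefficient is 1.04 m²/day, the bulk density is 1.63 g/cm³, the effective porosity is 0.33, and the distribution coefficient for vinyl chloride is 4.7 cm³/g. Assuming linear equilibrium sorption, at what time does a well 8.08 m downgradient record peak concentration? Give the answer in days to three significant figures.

Retardation factor R = 1 + ρ_b·K_d/n = 1 + 1.63 × 4.7/0.33 = 24.22.
Sorption retards both mechanisms: v_R = v/R = 0.06193 m/day, D_R = D/R = 0.04294 m²/day.
Peak time from v_R²t² + 2D_R t − x² = 0: t = (√(D_R² + v_R²x²) − D_R)/v_R².
√(D_R² + v_R²x²) = √(0.04294² + 0.06193² × 8.08²) = 0.5022; v_R² = 0.003835.
t = (0.5022 − 0.04294)/0.003835 = 120 days.

120 days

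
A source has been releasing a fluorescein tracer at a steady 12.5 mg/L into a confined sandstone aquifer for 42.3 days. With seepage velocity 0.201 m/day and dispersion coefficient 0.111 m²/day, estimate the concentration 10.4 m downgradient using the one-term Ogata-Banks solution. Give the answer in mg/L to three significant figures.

For a continuous step input, C/C₀ ≈ ½·erfc((x−vt)/(2√(Dt))).
vt = 0.201 × 42.3 = 8.5023 m and 2√(Dt) = 2√(0.111 × 42.3) = 4.334 m.
Argument (x−vt)/(2√(Dt)) = (10.4 − 8.5023)/4.334 = 0.4379; ½·erfc(0.4379) = 0.2679.
C = 12.5 × 0.2679 = 3.35 mg/L.

3.35 mg/L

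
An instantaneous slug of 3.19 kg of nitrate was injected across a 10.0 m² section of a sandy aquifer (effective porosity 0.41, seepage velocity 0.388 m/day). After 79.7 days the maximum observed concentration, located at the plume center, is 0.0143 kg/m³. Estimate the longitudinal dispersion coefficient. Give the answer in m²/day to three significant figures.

At the plume center C_max = M/(n_e·A·√(4πDt)), so D = M²/(4πt·(n_e·A·C_max)²).
n_e·A·C_max = 0.41 × 10.0 × 0.0143 = 0.05863 kg/m.
D = 3.19²/(4π × 79.7 × 0.05863²) = 2.96 m²/day.

2.96 m²/day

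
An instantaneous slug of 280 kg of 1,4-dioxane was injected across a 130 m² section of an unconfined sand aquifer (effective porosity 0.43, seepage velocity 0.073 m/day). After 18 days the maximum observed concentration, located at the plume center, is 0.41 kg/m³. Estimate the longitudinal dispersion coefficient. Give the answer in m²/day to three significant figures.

At the plume center C_max = M/(n_e·A·√(4πDt)), so D = M²/(4πt·(n_e·A·C_max)²).
n_e·A·C_max = 0.43 × 130 × 0.41 = 22.92 kg/m.
D = 280²/(4π × 18 × 22.92²) = 0.660 m²/day.

0.660 m²/day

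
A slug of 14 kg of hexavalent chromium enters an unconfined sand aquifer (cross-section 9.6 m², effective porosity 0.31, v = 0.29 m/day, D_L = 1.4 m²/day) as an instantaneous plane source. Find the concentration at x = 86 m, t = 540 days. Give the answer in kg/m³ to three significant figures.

For an instantaneous plane source, C(x,t) = M/(n_e·A·√(4πDt)) · exp(−(x−vt)²/(4Dt)), with n_e·A the pore (flow) area.
Plume center vt = 0.29 × 540 = 156.6 m, so the well at 86 m is 70.6 m upgradient of the peak.
√(4πDt) = 97.47 m, giving peak height M/(n_e·A·√(4πDt)) = 14/(0.31 × 9.6 × 97.47) = 0.04826 kg/m³.
(x−vt)²/(4Dt) = (-70.6)²/(4 × 1.4 × 540) = 1.648; exp(−1.648) = 0.1924.
C = 0.04826 × 0.1924 = 0.00929 kg/m³.

0.00929 kg/m³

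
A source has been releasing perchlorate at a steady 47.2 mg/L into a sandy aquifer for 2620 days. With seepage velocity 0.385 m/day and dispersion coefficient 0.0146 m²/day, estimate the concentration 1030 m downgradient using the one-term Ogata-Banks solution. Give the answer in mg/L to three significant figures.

0.351 mg/L

For a continuous step input, C/C₀ ≈ ½·erfc((x−vt)/(2√(Dt))).
vt = 0.385 × 2620 = 1008.7 m and 2√(Dt) = 2√(0.0146 × 2620) = 12.37 m.
Argument (x−vt)/(2√(Dt)) = (1030 − 1008.7)/12.37 = 1.722; ½·erfc(1.722) = 0.007440.
C = 47.2 × 0.007440 = 0.351 mg/L.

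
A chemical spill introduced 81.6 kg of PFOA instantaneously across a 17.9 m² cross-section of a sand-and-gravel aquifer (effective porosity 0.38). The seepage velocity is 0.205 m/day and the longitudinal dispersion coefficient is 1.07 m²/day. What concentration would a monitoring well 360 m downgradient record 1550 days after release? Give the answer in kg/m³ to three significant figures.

0.0635 kg/m³

For an instantaneous plane source, C(x,t) = M/(n_e·A·√(4πDt)) · exp(−(x−vt)²/(4Dt)), with n_e·A the pore (flow) area.
Plume center vt = 0.205 × 1550 = 317.75 m, so the well at 360 m is 42.25 m downgradient of the peak.
√(4πDt) = 144.4 m, giving peak height M/(n_e·A·√(4πDt)) = 81.6/(0.38 × 17.9 × 144.4) = 0.08308 kg/m³.
(x−vt)²/(4Dt) = (42.25)²/(4 × 1.07 × 1550) = 0.2691; exp(−0.2691) = 0.7641.
C = 0.08308 × 0.7641 = 0.0635 kg/m³.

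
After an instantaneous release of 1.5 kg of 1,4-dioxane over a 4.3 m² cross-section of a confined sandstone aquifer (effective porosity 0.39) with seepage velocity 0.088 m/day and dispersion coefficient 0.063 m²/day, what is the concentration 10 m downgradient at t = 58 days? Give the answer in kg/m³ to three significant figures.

0.0256 kg/m³

For an instantaneous plane source, C(x,t) = M/(n_e·A·√(4πDt)) · exp(−(x−vt)²/(4Dt)), with n_e·A the pore (flow) area.
Plume center vt = 0.088 × 58 = 5.104 m, so the well at 10 m is 4.896 m downgradient of the peak.
√(4πDt) = 6.776 m, giving peak height M/(n_e·A·√(4πDt)) = 1.5/(0.39 × 4.3 × 6.776) = 0.1320 kg/m³.
(x−vt)²/(4Dt) = (4.896)²/(4 × 0.063 × 58) = 1.640; exp(−1.640) = 0.1940.
C = 0.1320 × 0.1940 = 0.0256 kg/m³.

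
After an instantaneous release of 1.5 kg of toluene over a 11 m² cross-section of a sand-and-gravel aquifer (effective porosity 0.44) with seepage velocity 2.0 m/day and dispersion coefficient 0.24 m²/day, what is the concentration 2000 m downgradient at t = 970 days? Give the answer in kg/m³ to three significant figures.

0.000120 kg/m³

For an instantaneous plane source, C(x,t) = M/(n_e·A·√(4πDt)) · exp(−(x−vt)²/(4Dt)), with n_e·A the pore (flow) area.
Plume center vt = 2.0 × 970 = 1940 m, so the well at 2000 m is 60 m downgradient of the peak.
√(4πDt) = 54.09 m, giving peak height M/(n_e·A·√(4πDt)) = 1.5/(0.44 × 11 × 54.09) = 0.005730 kg/m³.
(x−vt)²/(4Dt) = (60)²/(4 × 0.24 × 970) = 3.866; exp(−3.866) = 0.02094.
C = 0.005730 × 0.02094 = 0.000120 kg/m³.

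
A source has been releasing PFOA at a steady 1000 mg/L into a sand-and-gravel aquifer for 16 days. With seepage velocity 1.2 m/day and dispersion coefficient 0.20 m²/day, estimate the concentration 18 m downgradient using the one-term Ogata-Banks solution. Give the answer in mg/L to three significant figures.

For a continuous step input, C/C₀ ≈ ½·erfc((x−vt)/(2√(Dt))).
vt = 1.2 × 16 = 19.2 m and 2√(Dt) = 2√(0.20 × 16) = 3.578 m.
Argument (x−vt)/(2√(Dt)) = (18 − 19.2)/3.578 = -0.3354; ½·erfc(-0.3354) = 0.6824.
C = 1000 × 0.6824 = 682 mg/L.

682 mg/L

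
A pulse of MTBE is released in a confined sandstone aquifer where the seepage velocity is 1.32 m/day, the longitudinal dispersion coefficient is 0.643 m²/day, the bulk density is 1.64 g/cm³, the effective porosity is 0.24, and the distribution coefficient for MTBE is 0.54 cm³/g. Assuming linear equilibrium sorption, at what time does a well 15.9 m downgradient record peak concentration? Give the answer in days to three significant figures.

Retardation factor R = 1 + ρ_b·K_d/n = 1 + 1.64 × 0.54/0.24 = 4.690.
Sorption retards both mechanisms: v_R = v/R = 0.2814 m/day, D_R = D/R = 0.1371 m²/day.
Peak time from v_R²t² + 2D_R t − x² = 0: t = (√(D_R² + v_R²x²) − D_R)/v_R².
√(D_R² + v_R²x²) = √(0.1371² + 0.2814² × 15.9²) = 4.476; v_R² = 0.07919.
t = (4.476 − 0.1371)/0.07919 = 54.8 days.

54.8 days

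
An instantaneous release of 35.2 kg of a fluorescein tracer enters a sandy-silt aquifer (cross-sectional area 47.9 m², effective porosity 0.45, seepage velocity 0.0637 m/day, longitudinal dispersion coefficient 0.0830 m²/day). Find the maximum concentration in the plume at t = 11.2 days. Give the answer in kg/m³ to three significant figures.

0.478 kg/m³

The peak of an instantaneous 1D plume sits at x = vt; there the Gaussian factor is 1 and C_max = M/(n_e·A·√(4πDt)), where n_e·A is the pore area the mass is dissolved in.
√(4πDt) = √(4π × 0.0830 × 11.2) = 3.418 m, so C_max = 35.2/(0.45 × 47.9 × 3.418) = 0.478 kg/m³.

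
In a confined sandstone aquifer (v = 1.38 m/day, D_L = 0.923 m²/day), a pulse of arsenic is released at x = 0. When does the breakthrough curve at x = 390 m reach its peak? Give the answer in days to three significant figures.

For the 1D instantaneous-source solution, setting ∂C/∂t = 0 at fixed x gives v²t² + 2Dt − x² = 0, so t = (√(D² + v²x²) − D)/v².
√(D² + v²x²) = √(0.923² + 1.38² × 390²) = 538.2; v² = 1.9044.
t = (538.2 − 0.923)/1.9044 = 282 days (vs. the pure-advection estimate x/v = 283 d).

282 days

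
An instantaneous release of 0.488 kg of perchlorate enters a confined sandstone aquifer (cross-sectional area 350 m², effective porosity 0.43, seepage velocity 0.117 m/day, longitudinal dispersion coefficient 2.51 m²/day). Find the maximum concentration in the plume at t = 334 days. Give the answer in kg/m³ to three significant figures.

3.16e-05 kg/m³

The peak of an instantaneous 1D plume sits at x = vt; there the Gaussian factor is 1 and C_max = M/(n_e·A·√(4πDt)), where n_e·A is the pore area the mass is dissolved in.
√(4πDt) = √(4π × 2.51 × 334) = 102.6 m, so C_max = 0.488/(0.43 × 350 × 102.6) = 3.16e-05 kg/m³.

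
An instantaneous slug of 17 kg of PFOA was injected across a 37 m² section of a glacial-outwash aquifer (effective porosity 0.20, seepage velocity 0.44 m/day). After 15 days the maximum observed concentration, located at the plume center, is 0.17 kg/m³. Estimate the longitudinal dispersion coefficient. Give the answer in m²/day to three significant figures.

0.969 m²/day

At the plume center C_max = M/(n_e·A·√(4πDt)), so D = M²/(4πt·(n_e·A·C_max)²).
n_e·A·C_max = 0.20 × 37 × 0.17 = 1.258 kg/m.
D = 17²/(4π × 15 × 1.258²) = 0.969 m²/day.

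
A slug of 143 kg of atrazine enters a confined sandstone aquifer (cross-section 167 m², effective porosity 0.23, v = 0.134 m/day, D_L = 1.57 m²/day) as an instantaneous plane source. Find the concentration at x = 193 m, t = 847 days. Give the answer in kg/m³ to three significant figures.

For an instantaneous plane source, C(x,t) = M/(n_e·A·√(4πDt)) · exp(−(x−vt)²/(4Dt)), with n_e·A the pore (flow) area.
Plume center vt = 0.134 × 847 = 113.498 m, so the well at 193 m is 79.502 m downgradient of the peak.
√(4πDt) = 129.3 m, giving peak height M/(n_e·A·√(4πDt)) = 143/(0.23 × 167 × 129.3) = 0.02879 kg/m³.
(x−vt)²/(4Dt) = (79.502)²/(4 × 1.57 × 847) = 1.188; exp(−1.188) = 0.3048.
C = 0.02879 × 0.3048 = 0.00878 kg/m³.

0.00878 kg/m³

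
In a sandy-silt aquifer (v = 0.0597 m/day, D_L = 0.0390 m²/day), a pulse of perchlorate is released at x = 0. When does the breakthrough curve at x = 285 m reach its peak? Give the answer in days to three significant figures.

4760 days

For the 1D instantaneous-source solution, setting ∂C/∂t = 0 at fixed x gives v²t² + 2Dt − x² = 0, so t = (√(D² + v²x²) − D)/v².
√(D² + v²x²) = √(0.0390² + 0.0597² × 285²) = 17.01; v² = 0.00356409.
t = (17.01 − 0.0390)/0.00356409 = 4760 days (vs. the pure-advection estimate x/v = 4770 d).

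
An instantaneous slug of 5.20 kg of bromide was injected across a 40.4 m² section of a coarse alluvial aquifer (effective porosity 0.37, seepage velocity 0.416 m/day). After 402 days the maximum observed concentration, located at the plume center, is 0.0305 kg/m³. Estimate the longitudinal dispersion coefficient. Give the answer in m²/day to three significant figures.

At the plume center C_max = M/(n_e·A·√(4πDt)), so D = M²/(4πt·(n_e·A·C_max)²).
n_e·A·C_max = 0.37 × 40.4 × 0.0305 = 0.4559 kg/m.
D = 5.20²/(4π × 402 × 0.4559²) = 0.0258 m²/day.

0.0258 m²/day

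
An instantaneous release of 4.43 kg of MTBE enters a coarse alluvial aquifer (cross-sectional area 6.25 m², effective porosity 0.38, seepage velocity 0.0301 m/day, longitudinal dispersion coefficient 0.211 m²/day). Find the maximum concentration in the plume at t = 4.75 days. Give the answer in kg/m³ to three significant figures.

0.526 kg/m³

The peak of an instantaneous 1D plume sits at x = vt; there the Gaussian factor is 1 and C_max = M/(n_e·A·√(4πDt)), where n_e·A is the pore area the mass is dissolved in.
√(4πDt) = √(4π × 0.211 × 4.75) = 3.549 m, so C_max = 4.43/(0.38 × 6.25 × 3.549) = 0.526 kg/m³.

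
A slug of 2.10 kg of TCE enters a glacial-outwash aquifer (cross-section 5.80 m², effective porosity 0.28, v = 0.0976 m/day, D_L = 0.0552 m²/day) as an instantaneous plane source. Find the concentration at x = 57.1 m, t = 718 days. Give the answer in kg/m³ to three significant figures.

For an instantaneous plane source, C(x,t) = M/(n_e·A·√(4πDt)) · exp(−(x−vt)²/(4Dt)), with n_e·A the pore (flow) area.
Plume center vt = 0.0976 × 718 = 70.0768 m, so the well at 57.1 m is 12.9768 m upgradient of the peak.
√(4πDt) = 22.32 m, giving peak height M/(n_e·A·√(4πDt)) = 2.10/(0.28 × 5.80 × 22.32) = 0.05793 kg/m³.
(x−vt)²/(4Dt) = (-12.9768)²/(4 × 0.0552 × 718) = 1.062; exp(−1.062) = 0.3458.
C = 0.05793 × 0.3458 = 0.0200 kg/m³.

0.0200 kg/m³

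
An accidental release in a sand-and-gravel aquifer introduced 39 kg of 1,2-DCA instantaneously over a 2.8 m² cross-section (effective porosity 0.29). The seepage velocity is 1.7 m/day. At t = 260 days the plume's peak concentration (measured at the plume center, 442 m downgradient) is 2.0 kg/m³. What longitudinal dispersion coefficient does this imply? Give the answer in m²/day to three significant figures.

0.177 m²/day

At the plume center C_max = M/(n_e·A·√(4πDt)), so D = M²/(4πt·(n_e·A·C_max)²).
n_e·A·C_max = 0.29 × 2.8 × 2.0 = 1.624 kg/m.
D = 39²/(4π × 260 × 1.624²) = 0.177 m²/day.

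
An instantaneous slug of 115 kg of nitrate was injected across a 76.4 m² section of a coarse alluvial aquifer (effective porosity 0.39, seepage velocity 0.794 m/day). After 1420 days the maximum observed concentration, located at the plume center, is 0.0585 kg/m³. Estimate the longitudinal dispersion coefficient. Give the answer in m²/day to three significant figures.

At the plume center C_max = M/(n_e·A·√(4πDt)), so D = M²/(4πt·(n_e·A·C_max)²).
n_e·A·C_max = 0.39 × 76.4 × 0.0585 = 1.743 kg/m.
D = 115²/(4π × 1420 × 1.743²) = 0.244 m²/day.

0.244 m²/day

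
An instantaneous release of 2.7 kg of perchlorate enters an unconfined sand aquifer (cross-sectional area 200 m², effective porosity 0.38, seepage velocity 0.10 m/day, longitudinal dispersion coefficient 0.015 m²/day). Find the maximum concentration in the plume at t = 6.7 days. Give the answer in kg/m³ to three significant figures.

The peak of an instantaneous 1D plume sits at x = vt; there the Gaussian factor is 1 and C_max = M/(n_e·A·√(4πDt)), where n_e·A is the pore area the mass is dissolved in.
√(4πDt) = √(4π × 0.015 × 6.7) = 1.124 m, so C_max = 2.7/(0.38 × 200 × 1.124) = 0.0316 kg/m³.

0.0316 kg/m³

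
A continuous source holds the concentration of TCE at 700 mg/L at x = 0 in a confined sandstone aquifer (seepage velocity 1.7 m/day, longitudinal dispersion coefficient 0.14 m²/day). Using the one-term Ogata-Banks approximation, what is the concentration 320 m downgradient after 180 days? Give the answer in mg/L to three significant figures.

For a continuous step input, C/C₀ ≈ ½·erfc((x−vt)/(2√(Dt))).
vt = 1.7 × 180 = 306 m and 2√(Dt) = 2√(0.14 × 180) = 10.04 m.
Argument (x−vt)/(2√(Dt)) = (320 − 306)/10.04 = 1.394; ½·erfc(1.394) = 0.02434.
C = 700 × 0.02434 = 17.0 mg/L.

17.0 mg/L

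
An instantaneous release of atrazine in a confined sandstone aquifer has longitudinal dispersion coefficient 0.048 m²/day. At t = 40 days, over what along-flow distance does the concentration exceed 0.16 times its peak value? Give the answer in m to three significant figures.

7.50 m

The plume is Gaussian with σ = √(2Dt) = √(2 × 0.048 × 40) = 1.960 m.
C/C_peak = exp(−Δx²/(2σ²)) = 0.16 ⇒ Δx = σ·√(−2 ln 0.16) = 1.960 × 1.914 = 3.751 m.
Width = 2Δx = 7.50 m.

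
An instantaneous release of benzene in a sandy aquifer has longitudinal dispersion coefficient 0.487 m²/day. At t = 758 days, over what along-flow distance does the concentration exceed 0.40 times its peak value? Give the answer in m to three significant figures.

The plume is Gaussian with σ = √(2Dt) = √(2 × 0.487 × 758) = 27.17 m.
C/C_peak = exp(−Δx²/(2σ²)) = 0.40 ⇒ Δx = σ·√(−2 ln 0.40) = 27.17 × 1.354 = 36.79 m.
Width = 2Δx = 73.6 m.

73.6 m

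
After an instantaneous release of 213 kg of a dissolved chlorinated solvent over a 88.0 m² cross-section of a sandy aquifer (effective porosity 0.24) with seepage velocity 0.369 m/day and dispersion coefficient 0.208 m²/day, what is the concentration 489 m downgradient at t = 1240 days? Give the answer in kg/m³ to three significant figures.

For an instantaneous plane source, C(x,t) = M/(n_e·A·√(4πDt)) · exp(−(x−vt)²/(4Dt)), with n_e·A the pore (flow) area.
Plume center vt = 0.369 × 1240 = 457.56 m, so the well at 489 m is 31.44 m downgradient of the peak.
√(4πDt) = 56.93 m, giving peak height M/(n_e·A·√(4πDt)) = 213/(0.24 × 88.0 × 56.93) = 0.1772 kg/m³.
(x−vt)²/(4Dt) = (31.44)²/(4 × 0.208 × 1240) = 0.9581; exp(−0.9581) = 0.3836.
C = 0.1772 × 0.3836 = 0.0680 kg/m³.

0.0680 kg/m³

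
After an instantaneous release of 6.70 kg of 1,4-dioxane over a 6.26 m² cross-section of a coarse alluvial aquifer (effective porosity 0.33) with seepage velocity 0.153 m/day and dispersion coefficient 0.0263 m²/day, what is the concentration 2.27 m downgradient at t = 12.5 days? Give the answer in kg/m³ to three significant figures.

For an instantaneous plane source, C(x,t) = M/(n_e·A·√(4πDt)) · exp(−(x−vt)²/(4Dt)), with n_e·A the pore (flow) area.
Plume center vt = 0.153 × 12.5 = 1.9125 m, so the well at 2.27 m is 0.3575 m downgradient of the peak.
√(4πDt) = 2.033 m, giving peak height M/(n_e·A·√(4πDt)) = 6.70/(0.33 × 6.26 × 2.033) = 1.595 kg/m³.
(x−vt)²/(4Dt) = (0.3575)²/(4 × 0.0263 × 12.5) = 0.09719; exp(−0.09719) = 0.9074.
C = 1.595 × 0.9074 = 1.45 kg/m³.

1.45 kg/m³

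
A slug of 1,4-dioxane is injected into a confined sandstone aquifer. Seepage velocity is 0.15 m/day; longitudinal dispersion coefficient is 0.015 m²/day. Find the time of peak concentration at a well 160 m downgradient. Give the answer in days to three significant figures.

For the 1D instantaneous-source solution, setting ∂C/∂t = 0 at fixed x gives v²t² + 2Dt − x² = 0, so t = (√(D² + v²x²) − D)/v².
√(D² + v²x²) = √(0.015² + 0.15² × 160²) = 24.00; v² = 0.0225.
t = (24.00 − 0.015)/0.0225 = 1070 days (vs. the pure-advection estimate x/v = 1070 d).

1070 days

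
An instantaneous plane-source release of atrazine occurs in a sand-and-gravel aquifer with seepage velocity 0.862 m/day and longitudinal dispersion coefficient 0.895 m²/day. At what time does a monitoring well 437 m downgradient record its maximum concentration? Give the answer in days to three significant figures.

For the 1D instantaneous-source solution, setting ∂C/∂t = 0 at fixed x gives v²t² + 2Dt − x² = 0, so t = (√(D² + v²x²) − D)/v².
√(D² + v²x²) = √(0.895² + 0.862² × 437²) = 376.7; v² = 0.743044.
t = (376.7 − 0.895)/0.743044 = 506 days (vs. the pure-advection estimate x/v = 507 d).

506 days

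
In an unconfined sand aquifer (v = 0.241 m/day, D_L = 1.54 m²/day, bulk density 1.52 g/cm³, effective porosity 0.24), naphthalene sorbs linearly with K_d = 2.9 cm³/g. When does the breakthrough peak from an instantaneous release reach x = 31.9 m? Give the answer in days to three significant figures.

Retardation factor R = 1 + ρ_b·K_d/n = 1 + 1.52 × 2.9/0.24 = 19.37.
Sorption retards both mechanisms: v_R = v/R = 0.01244 m/day, D_R = D/R = 0.07950 m²/day.
Peak time from v_R²t² + 2D_R t − x² = 0: t = (√(D_R² + v_R²x²) − D_R)/v_R².
√(D_R² + v_R²x²) = √(0.07950² + 0.01244² × 31.9²) = 0.4047; v_R² = 0.0001548.
t = (0.4047 − 0.07950)/0.0001548 = 2100 days.

2100 days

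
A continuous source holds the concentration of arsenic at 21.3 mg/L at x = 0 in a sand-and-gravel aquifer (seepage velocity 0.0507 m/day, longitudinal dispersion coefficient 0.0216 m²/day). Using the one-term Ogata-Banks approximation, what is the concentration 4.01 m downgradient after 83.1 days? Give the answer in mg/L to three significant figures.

11.6 mg/L

For a continuous step input, C/C₀ ≈ ½·erfc((x−vt)/(2√(Dt))).
vt = 0.0507 × 83.1 = 4.21317 m and 2√(Dt) = 2√(0.0216 × 83.1) = 2.680 m.
Argument (x−vt)/(2√(Dt)) = (4.01 − 4.21317)/2.680 = -0.07581; ½·erfc(-0.07581) = 0.5427.
C = 21.3 × 0.5427 = 11.6 mg/L.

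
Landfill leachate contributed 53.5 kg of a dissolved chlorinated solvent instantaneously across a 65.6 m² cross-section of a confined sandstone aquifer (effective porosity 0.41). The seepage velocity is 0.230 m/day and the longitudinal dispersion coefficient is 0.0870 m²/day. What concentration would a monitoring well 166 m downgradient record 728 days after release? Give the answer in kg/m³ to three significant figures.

For an instantaneous plane source, C(x,t) = M/(n_e·A·√(4πDt)) · exp(−(x−vt)²/(4Dt)), with n_e·A the pore (flow) area.
Plume center vt = 0.230 × 728 = 167.44 m, so the well at 166 m is 1.44 m upgradient of the peak.
√(4πDt) = 28.21 m, giving peak height M/(n_e·A·√(4πDt)) = 53.5/(0.41 × 65.6 × 28.21) = 0.07051 kg/m³.
(x−vt)²/(4Dt) = (-1.44)²/(4 × 0.0870 × 728) = 0.008185; exp(−0.008185) = 0.9918.
C = 0.07051 × 0.9918 = 0.0699 kg/m³.

0.0699 kg/m³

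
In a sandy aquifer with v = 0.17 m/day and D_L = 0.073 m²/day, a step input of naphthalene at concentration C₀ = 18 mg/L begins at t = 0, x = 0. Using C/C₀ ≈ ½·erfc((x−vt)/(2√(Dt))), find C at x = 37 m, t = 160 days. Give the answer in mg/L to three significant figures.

0.383 mg/L

For a continuous step input, C/C₀ ≈ ½·erfc((x−vt)/(2√(Dt))).
vt = 0.17 × 160 = 27.2 m and 2√(Dt) = 2√(0.073 × 160) = 6.835 m.
Argument (x−vt)/(2√(Dt)) = (37 − 27.2)/6.835 = 1.434; ½·erfc(1.434) = 0.02128.
C = 18 × 0.02128 = 0.383 mg/L.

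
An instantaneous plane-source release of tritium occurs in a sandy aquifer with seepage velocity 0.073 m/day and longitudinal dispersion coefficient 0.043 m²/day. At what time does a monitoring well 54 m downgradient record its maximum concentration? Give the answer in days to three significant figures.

732 days

For the 1D instantaneous-source solution, setting ∂C/∂t = 0 at fixed x gives v²t² + 2Dt − x² = 0, so t = (√(D² + v²x²) − D)/v².
√(D² + v²x²) = √(0.043² + 0.073² × 54²) = 3.942; v² = 0.005329.
t = (3.942 − 0.043)/0.005329 = 732 days (vs. the pure-advection estimate x/v = 740 d).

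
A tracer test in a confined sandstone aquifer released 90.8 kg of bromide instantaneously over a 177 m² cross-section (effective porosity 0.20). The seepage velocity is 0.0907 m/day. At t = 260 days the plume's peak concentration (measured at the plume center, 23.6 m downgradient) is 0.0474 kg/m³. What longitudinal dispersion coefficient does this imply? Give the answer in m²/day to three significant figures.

0.896 m²/day

At the plume center C_max = M/(n_e·A·√(4πDt)), so D = M²/(4πt·(n_e·A·C_max)²).
n_e·A·C_max = 0.20 × 177 × 0.0474 = 1.678 kg/m.
D = 90.8²/(4π × 260 × 1.678²) = 0.896 m²/day.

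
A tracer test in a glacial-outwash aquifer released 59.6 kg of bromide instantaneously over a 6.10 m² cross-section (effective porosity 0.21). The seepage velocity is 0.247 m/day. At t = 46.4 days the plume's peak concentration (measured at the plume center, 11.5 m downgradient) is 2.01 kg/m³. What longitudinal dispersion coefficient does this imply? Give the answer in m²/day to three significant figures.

0.919 m²/day

At the plume center C_max = M/(n_e·A·√(4πDt)), so D = M²/(4πt·(n_e·A·C_max)²).
n_e·A·C_max = 0.21 × 6.10 × 2.01 = 2.575 kg/m.
D = 59.6²/(4π × 46.4 × 2.575²) = 0.919 m²/day.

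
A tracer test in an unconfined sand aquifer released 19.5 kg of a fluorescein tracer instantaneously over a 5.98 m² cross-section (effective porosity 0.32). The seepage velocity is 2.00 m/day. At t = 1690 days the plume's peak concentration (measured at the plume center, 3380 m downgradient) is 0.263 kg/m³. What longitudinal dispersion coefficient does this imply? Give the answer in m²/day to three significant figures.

At the plume center C_max = M/(n_e·A·√(4πDt)), so D = M²/(4πt·(n_e·A·C_max)²).
n_e·A·C_max = 0.32 × 5.98 × 0.263 = 0.5033 kg/m.
D = 19.5²/(4π × 1690 × 0.5033²) = 0.0707 m²/day.

0.0707 m²/day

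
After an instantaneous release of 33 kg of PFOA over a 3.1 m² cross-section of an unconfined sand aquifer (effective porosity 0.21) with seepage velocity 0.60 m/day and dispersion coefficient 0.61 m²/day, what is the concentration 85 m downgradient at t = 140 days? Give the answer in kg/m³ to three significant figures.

1.54 kg/m³

For an instantaneous plane source, C(x,t) = M/(n_e·A·√(4πDt)) · exp(−(x−vt)²/(4Dt)), with n_e·A the pore (flow) area.
Plume center vt = 0.60 × 140 = 84 m, so the well at 85 m is 1 m downgradient of the peak.
√(4πDt) = 32.76 m, giving peak height M/(n_e·A·√(4πDt)) = 33/(0.21 × 3.1 × 32.76) = 1.547 kg/m³.
(x−vt)²/(4Dt) = (1)²/(4 × 0.61 × 140) = 0.002927; exp(−0.002927) = 0.9971.
C = 1.547 × 0.9971 = 1.54 kg/m³.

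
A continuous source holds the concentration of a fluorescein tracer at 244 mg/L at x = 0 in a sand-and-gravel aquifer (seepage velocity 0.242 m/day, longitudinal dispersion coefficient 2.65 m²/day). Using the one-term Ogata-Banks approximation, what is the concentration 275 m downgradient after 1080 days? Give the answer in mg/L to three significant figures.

105 mg/L

For a continuous step input, C/C₀ ≈ ½·erfc((x−vt)/(2√(Dt))).
vt = 0.242 × 1080 = 261.36 m and 2√(Dt) = 2√(2.65 × 1080) = 107.0 m.
Argument (x−vt)/(2√(Dt)) = (275 − 261.36)/107.0 = 0.1275; ½·erfc(0.1275) = 0.4285.
C = 244 × 0.4285 = 105 mg/L.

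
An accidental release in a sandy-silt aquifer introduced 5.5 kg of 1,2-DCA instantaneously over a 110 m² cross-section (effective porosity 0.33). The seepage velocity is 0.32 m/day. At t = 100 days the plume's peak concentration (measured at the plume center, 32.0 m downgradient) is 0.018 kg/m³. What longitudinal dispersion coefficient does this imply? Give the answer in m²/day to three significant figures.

0.0564 m²/day

At the plume center C_max = M/(n_e·A·√(4πDt)), so D = M²/(4πt·(n_e·A·C_max)²).
n_e·A·C_max = 0.33 × 110 × 0.018 = 0.6534 kg/m.
D = 5.5²/(4π × 100 × 0.6534²) = 0.0564 m²/day.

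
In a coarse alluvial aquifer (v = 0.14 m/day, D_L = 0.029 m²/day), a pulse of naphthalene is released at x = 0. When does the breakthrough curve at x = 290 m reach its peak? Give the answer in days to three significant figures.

For the 1D instantaneous-source solution, setting ∂C/∂t = 0 at fixed x gives v²t² + 2Dt − x² = 0, so t = (√(D² + v²x²) − D)/v².
√(D² + v²x²) = √(0.029² + 0.14² × 290²) = 40.60; v² = 0.0196.
t = (40.60 − 0.029)/0.0196 = 2070 days (vs. the pure-advection estimate x/v = 2070 d).

2070 days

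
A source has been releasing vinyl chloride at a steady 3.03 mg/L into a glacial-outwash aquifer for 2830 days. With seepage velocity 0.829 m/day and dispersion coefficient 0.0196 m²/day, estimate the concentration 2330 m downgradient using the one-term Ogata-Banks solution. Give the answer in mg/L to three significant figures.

2.84 mg/L

For a continuous step input, C/C₀ ≈ ½·erfc((x−vt)/(2√(Dt))).
vt = 0.829 × 2830 = 2346.07 m and 2√(Dt) = 2√(0.0196 × 2830) = 14.90 m.
Argument (x−vt)/(2√(Dt)) = (2330 − 2346.07)/14.90 = -1.079; ½·erfc(-1.079) = 0.9365.
C = 3.03 × 0.9365 = 2.84 mg/L.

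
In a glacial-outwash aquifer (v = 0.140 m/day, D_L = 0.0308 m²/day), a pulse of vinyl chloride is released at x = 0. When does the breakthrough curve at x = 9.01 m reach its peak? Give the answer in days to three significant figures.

62.8 days

For the 1D instantaneous-source solution, setting ∂C/∂t = 0 at fixed x gives v²t² + 2Dt − x² = 0, so t = (√(D² + v²x²) − D)/v².
√(D² + v²x²) = √(0.0308² + 0.140² × 9.01²) = 1.262; v² = 0.0196.
t = (1.262 − 0.0308)/0.0196 = 62.8 days (vs. the pure-advection estimate x/v = 64.4 d).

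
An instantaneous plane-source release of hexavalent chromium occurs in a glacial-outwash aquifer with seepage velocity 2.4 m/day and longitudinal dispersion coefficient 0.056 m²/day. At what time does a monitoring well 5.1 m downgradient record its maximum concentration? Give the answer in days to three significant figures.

2.12 days

For the 1D instantaneous-source solution, setting ∂C/∂t = 0 at fixed x gives v²t² + 2Dt − x² = 0, so t = (√(D² + v²x²) − D)/v².
√(D² + v²x²) = √(0.056² + 2.4² × 5.1²) = 12.24; v² = 5.76.
t = (12.24 − 0.056)/5.76 = 2.12 days (vs. the pure-advection estimate x/v = 2.12 d).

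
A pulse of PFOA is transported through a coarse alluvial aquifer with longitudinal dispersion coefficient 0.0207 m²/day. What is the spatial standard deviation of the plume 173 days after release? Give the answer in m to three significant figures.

Dispersive spreading gives a Gaussian with σ² = 2Dt; advection only shifts the center.
σ = √(2 × 0.0207 × 173) = 2.68 m.

2.68 m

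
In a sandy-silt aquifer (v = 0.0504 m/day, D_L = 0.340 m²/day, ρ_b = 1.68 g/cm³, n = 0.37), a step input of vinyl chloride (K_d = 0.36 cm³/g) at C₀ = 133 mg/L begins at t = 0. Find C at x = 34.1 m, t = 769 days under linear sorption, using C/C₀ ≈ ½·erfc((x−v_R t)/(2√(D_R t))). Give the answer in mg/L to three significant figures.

11.2 mg/L

Retardation factor R = 1 + ρ_b·K_d/n = 1 + 1.68 × 0.36/0.37 = 2.635.
Sorption retards both mechanisms: v_R = v/R = 0.01913 m/day, D_R = D/R = 0.1290 m²/day.
v_R·t = 0.01913 × 769 = 14.71097 m; 2√(D_R t) = 19.92 m; argument = (34.1 − 14.71097)/19.92 = 0.9733.
C = C₀ × ½·erfc(0.9733) = 133 × 0.08434 = 11.2 mg/L.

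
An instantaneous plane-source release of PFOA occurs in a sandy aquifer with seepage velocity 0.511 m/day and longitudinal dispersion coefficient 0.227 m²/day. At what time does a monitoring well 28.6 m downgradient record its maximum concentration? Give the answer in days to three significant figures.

For the 1D instantaneous-source solution, setting ∂C/∂t = 0 at fixed x gives v²t² + 2Dt − x² = 0, so t = (√(D² + v²x²) − D)/v².
√(D² + v²x²) = √(0.227² + 0.511² × 28.6²) = 14.62; v² = 0.261121.
t = (14.62 − 0.227)/0.261121 = 55.1 days (vs. the pure-advection estimate x/v = 56.0 d).

55.1 days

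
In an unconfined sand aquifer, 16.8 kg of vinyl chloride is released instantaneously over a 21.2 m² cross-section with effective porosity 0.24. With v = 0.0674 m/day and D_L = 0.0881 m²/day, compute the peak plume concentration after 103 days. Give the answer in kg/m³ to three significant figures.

The peak of an instantaneous 1D plume sits at x = vt; there the Gaussian factor is 1 and C_max = M/(n_e·A·√(4πDt)), where n_e·A is the pore area the mass is dissolved in.
√(4πDt) = √(4π × 0.0881 × 103) = 10.68 m, so C_max = 16.8/(0.24 × 21.2 × 10.68) = 0.309 kg/m³.

0.309 kg/m³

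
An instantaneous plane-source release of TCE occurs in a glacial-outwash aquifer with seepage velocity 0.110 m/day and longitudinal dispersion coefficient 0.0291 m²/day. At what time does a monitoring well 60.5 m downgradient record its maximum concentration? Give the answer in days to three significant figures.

For the 1D instantaneous-source solution, setting ∂C/∂t = 0 at fixed x gives v²t² + 2Dt − x² = 0, so t = (√(D² + v²x²) − D)/v².
√(D² + v²x²) = √(0.0291² + 0.110² × 60.5²) = 6.655; v² = 0.0121.
t = (6.655 − 0.0291)/0.0121 = 548 days (vs. the pure-advection estimate x/v = 550 d).

548 days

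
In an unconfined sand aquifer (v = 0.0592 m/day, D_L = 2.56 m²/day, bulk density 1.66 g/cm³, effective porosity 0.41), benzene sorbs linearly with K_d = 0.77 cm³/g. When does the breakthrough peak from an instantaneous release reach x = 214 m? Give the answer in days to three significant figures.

Retardation factor R = 1 + ρ_b·K_d/n = 1 + 1.66 × 0.77/0.41 = 4.118.
Sorption retards both mechanisms: v_R = v/R = 0.01438 m/day, D_R = D/R = 0.6217 m²/day.
Peak time from v_R²t² + 2D_R t − x² = 0: t = (√(D_R² + v_R²x²) − D_R)/v_R².
√(D_R² + v_R²x²) = √(0.6217² + 0.01438² × 214²) = 3.139; v_R² = 0.0002068.
t = (3.139 − 0.6217)/0.0002068 = 12200 days.

12200 days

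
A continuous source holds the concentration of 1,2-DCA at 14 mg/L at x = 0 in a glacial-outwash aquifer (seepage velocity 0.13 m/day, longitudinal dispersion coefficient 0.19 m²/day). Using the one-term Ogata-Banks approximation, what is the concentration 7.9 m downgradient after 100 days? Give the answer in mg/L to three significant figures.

For a continuous step input, C/C₀ ≈ ½·erfc((x−vt)/(2√(Dt))).
vt = 0.13 × 100 = 13 m and 2√(Dt) = 2√(0.19 × 100) = 8.718 m.
Argument (x−vt)/(2√(Dt)) = (7.9 − 13)/8.718 = -0.5850; ½·erfc(-0.5850) = 0.7960.
C = 14 × 0.7960 = 11.1 mg/L.

11.1 mg/L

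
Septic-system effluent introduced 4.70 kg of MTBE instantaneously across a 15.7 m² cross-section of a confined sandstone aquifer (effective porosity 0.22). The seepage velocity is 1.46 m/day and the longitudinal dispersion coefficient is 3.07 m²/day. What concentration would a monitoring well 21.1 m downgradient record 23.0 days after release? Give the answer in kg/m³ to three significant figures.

0.0263 kg/m³

For an instantaneous plane source, C(x,t) = M/(n_e·A·√(4πDt)) · exp(−(x−vt)²/(4Dt)), with n_e·A the pore (flow) area.
Plume center vt = 1.46 × 23.0 = 33.58 m, so the well at 21.1 m is 12.48 m upgradient of the peak.
√(4πDt) = 29.79 m, giving peak height M/(n_e·A·√(4πDt)) = 4.70/(0.22 × 15.7 × 29.79) = 0.04568 kg/m³.
(x−vt)²/(4Dt) = (-12.48)²/(4 × 3.07 × 23.0) = 0.5514; exp(−0.5514) = 0.5761.
C = 0.04568 × 0.5761 = 0.0263 kg/m³.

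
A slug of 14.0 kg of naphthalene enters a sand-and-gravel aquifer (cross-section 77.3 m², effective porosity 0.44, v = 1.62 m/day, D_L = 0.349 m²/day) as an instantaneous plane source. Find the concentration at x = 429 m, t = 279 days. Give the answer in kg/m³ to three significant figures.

For an instantaneous plane source, C(x,t) = M/(n_e·A·√(4πDt)) · exp(−(x−vt)²/(4Dt)), with n_e·A the pore (flow) area.
Plume center vt = 1.62 × 279 = 451.98 m, so the well at 429 m is 22.98 m upgradient of the peak.
√(4πDt) = 34.98 m, giving peak height M/(n_e·A·√(4πDt)) = 14.0/(0.44 × 77.3 × 34.98) = 0.01177 kg/m³.
(x−vt)²/(4Dt) = (-22.98)²/(4 × 0.349 × 279) = 1.356; exp(−1.356) = 0.2577.
C = 0.01177 × 0.2577 = 0.00303 kg/m³.

0.00303 kg/m³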